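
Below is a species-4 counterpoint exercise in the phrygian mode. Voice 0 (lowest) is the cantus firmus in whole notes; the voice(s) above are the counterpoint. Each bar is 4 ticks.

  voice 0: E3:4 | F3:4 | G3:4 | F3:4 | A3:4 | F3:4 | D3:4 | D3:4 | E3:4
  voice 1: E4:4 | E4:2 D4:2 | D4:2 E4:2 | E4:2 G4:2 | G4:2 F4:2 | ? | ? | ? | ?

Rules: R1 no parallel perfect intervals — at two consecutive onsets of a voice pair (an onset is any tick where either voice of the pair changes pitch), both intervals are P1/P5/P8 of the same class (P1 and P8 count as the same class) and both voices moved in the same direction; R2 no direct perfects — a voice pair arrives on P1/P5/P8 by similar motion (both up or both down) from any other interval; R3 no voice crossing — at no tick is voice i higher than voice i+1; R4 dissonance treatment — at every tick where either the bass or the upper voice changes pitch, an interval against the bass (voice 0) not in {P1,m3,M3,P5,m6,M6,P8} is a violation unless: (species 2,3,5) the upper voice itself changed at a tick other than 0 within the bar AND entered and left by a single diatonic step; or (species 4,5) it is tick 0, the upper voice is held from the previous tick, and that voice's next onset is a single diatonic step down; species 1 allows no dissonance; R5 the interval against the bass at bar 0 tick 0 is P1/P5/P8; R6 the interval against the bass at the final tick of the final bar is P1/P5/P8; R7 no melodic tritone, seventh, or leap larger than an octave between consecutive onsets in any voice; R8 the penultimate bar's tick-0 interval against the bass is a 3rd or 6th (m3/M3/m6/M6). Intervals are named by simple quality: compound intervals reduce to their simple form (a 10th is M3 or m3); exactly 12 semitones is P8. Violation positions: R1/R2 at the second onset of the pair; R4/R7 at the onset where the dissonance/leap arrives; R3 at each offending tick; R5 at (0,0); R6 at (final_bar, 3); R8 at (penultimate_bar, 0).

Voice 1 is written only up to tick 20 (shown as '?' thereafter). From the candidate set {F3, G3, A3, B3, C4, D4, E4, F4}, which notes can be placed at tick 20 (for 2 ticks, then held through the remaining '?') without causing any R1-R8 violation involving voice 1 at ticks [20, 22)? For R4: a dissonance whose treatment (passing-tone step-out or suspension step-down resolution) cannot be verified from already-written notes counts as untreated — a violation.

{A3, D4, F4}

F3: violates R2
G3: violates R4,R7
A3: legal
B3: violates R4,R7
C4: violates R2
D4: legal
E4: violates R4
F4: legal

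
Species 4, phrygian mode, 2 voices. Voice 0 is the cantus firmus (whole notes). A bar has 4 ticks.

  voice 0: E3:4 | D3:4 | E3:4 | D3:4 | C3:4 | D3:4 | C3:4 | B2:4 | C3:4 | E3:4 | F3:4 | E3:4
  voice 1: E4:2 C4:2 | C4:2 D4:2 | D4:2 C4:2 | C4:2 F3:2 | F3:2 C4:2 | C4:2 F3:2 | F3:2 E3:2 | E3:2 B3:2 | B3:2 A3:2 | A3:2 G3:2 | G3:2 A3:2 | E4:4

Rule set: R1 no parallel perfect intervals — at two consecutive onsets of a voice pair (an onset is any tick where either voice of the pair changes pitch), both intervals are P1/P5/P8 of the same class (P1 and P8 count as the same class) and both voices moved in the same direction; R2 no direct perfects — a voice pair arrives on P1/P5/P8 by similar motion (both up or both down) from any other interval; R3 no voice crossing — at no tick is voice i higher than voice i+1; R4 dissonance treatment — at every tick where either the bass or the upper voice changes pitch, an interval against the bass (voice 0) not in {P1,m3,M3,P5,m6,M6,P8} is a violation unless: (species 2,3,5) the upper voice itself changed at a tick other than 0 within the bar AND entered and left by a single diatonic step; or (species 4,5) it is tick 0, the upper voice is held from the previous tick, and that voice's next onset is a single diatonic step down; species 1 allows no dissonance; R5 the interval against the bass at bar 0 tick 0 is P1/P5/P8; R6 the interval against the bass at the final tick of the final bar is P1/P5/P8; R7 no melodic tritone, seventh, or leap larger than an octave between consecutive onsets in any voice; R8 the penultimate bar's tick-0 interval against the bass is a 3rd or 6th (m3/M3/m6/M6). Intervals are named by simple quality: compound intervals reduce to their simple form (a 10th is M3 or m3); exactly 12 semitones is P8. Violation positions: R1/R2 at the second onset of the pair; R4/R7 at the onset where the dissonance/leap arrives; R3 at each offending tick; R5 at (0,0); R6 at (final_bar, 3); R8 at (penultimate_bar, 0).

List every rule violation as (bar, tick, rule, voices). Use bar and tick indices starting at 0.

(1, 0, R4, (0, 1))
(3, 0, R4, (0, 1))
(4, 0, R4, (0, 1))
(5, 0, R4, (0, 1))
(7, 0, R4, (0, 1))
(10, 0, R4, (0, 1))
(10, 0, R8, (0, 1))

bar 0: v0=E3 v1=E4 downbeat P8
bar 1: v0=D3 v1=C4 downbeat m7
bar 2: v0=E3 v1=D4 downbeat m7
bar 3: v0=D3 v1=C4 downbeat m7
bar 4: v0=C3 v1=F3 downbeat P4
bar 5: v0=D3 v1=C4 downbeat m7
bar 6: v0=C3 v1=F3 downbeat P4
bar 7: v0=B2 v1=E3 downbeat P4
bar 8: v0=C3 v1=B3 downbeat M7
bar 9: v0=E3 v1=A3 downbeat P4
bar 10: v0=F3 v1=G3 downbeat M2
bar 11: v0=E3 v1=E4 downbeat P8
  -> R4 @ bar 1 tick 0 v(0, 1): D3/C4 m7 untreated
  -> R4 @ bar 3 tick 0 v(0, 1): D3/C4 m7 untreated
  -> R4 @ bar 4 tick 0 v(0, 1): C3/F3 P4 untreated
  -> R4 @ bar 5 tick 0 v(0, 1): D3/C4 m7 untreated
  -> R4 @ bar 7 tick 0 v(0, 1): B2/E3 P4 untreated
  -> R4 @ bar 10 tick 0 v(0, 1): F3/G3 M2 untreated
  -> R8 @ bar 10 tick 0 v(0, 1): penult M2 not 3rd/6th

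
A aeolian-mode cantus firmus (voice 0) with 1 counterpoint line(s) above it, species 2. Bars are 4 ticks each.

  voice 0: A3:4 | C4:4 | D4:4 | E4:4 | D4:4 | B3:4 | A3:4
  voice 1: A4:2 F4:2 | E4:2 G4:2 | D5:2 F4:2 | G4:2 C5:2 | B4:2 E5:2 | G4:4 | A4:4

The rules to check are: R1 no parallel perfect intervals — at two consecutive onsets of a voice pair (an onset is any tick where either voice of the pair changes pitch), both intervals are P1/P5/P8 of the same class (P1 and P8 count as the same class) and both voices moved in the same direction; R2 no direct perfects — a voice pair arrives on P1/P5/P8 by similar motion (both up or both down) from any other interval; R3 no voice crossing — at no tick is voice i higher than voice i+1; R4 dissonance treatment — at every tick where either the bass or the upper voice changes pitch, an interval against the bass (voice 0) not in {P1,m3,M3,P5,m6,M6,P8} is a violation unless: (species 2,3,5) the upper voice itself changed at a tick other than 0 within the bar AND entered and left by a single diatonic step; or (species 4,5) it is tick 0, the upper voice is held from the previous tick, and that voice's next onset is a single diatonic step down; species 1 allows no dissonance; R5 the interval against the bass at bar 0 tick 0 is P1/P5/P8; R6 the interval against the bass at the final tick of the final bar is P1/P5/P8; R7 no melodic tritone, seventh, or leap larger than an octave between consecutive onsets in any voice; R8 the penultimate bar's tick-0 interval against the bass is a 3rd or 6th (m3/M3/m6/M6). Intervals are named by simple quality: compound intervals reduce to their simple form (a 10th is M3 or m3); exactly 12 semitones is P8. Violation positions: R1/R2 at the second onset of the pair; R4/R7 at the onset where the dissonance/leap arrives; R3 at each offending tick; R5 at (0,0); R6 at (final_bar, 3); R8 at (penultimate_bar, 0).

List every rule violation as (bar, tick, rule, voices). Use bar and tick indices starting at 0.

(2, 0, R2, (0, 1))
(4, 2, R4, (0, 1))

bar 0: v0=A3 v1=A4 downbeat P8
bar 1: v0=C4 v1=E4 downbeat M3
bar 2: v0=D4 v1=D5 downbeat P8
bar 3: v0=E4 v1=G4 downbeat m3
bar 4: v0=D4 v1=B4 downbeat M6
bar 5: v0=B3 v1=G4 downbeat m6
bar 6: v0=A3 v1=A4 downbeat P8
  -> R2 @ bar 2 tick 0 v(0, 1): C4/G4 P5 -> D4/D5 P8 similar
  -> R4 @ bar 4 tick 2 v(0, 1): D4/E5 M2 untreated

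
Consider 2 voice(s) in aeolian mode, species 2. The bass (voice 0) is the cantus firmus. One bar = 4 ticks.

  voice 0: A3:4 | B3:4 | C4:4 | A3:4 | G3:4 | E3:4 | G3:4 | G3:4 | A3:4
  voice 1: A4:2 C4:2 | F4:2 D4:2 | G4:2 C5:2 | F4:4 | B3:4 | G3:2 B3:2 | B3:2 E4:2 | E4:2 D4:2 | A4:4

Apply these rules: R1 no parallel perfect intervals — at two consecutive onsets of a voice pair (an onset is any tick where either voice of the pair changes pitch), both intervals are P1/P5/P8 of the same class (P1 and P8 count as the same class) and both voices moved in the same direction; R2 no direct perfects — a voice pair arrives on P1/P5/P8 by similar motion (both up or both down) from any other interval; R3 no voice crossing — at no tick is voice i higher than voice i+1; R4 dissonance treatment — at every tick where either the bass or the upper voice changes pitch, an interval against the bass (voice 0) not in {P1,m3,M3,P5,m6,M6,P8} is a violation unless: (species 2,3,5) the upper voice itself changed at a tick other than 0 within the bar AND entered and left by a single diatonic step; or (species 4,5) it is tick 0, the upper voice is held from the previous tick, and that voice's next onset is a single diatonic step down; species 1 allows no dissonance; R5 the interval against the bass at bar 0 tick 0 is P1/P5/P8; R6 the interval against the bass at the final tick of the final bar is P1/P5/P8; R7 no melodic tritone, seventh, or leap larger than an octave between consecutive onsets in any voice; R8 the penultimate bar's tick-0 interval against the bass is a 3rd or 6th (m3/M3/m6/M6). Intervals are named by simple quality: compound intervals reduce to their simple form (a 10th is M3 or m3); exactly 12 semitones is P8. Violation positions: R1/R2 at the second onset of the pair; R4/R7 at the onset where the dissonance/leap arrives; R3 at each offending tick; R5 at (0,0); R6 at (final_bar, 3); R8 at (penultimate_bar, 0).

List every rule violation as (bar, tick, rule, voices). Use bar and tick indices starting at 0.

bar 0: v0=A3 v1=A4 downbeat P8
bar 1: v0=B3 v1=F4 downbeat TT
bar 2: v0=C4 v1=G4 downbeat P5
bar 3: v0=A3 v1=F4 downbeat m6
bar 4: v0=G3 v1=B3 downbeat M3
bar 5: v0=E3 v1=G3 downbeat m3
bar 6: v0=G3 v1=B3 downbeat M3
bar 7: v0=G3 v1=E4 downbeat M6
bar 8: v0=A3 v1=A4 downbeat P8
  -> R4 @ bar 1 tick 0 v(0, 1): B3/F4 TT untreated
  -> R2 @ bar 2 tick 0 v(0, 1): B3/D4 m3 -> C4/G4 P5 similar
  -> R7 @ bar 4 tick 0 v(1,): F4->B3 leap 6st
  -> R2 @ bar 8 tick 0 v(0, 1): G3/D4 P5 -> A3/A4 P8 similar

(1, 0, R4, (0, 1))
(2, 0, R2, (0, 1))
(4, 0, R7, (1,))
(8, 0, R2, (0, 1))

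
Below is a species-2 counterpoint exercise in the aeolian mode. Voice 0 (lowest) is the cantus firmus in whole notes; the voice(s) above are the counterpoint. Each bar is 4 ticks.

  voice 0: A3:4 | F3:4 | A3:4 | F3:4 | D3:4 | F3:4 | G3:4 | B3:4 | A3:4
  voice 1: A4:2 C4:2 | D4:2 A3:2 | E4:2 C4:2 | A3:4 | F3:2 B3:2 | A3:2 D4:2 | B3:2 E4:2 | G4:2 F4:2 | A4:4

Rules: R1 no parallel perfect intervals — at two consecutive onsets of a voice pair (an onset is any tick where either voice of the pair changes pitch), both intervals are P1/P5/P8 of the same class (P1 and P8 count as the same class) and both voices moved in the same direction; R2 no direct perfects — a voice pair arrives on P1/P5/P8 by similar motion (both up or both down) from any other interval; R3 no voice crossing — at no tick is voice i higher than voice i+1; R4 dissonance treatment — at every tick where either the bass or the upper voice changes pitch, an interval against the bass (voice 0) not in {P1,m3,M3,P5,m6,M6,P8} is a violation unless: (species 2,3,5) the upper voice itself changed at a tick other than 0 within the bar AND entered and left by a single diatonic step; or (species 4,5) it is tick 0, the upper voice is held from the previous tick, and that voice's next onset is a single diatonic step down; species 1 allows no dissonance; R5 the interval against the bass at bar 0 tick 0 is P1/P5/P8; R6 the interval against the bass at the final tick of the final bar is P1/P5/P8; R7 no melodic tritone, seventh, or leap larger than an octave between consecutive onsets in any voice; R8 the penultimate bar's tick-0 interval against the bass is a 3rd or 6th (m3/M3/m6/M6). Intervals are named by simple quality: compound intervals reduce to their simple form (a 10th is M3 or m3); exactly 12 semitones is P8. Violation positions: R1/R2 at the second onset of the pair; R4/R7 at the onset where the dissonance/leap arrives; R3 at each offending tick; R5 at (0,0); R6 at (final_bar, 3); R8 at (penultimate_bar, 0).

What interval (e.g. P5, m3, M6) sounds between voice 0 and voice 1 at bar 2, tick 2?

m3

voice 0=A3 voice 1=C4 -> m3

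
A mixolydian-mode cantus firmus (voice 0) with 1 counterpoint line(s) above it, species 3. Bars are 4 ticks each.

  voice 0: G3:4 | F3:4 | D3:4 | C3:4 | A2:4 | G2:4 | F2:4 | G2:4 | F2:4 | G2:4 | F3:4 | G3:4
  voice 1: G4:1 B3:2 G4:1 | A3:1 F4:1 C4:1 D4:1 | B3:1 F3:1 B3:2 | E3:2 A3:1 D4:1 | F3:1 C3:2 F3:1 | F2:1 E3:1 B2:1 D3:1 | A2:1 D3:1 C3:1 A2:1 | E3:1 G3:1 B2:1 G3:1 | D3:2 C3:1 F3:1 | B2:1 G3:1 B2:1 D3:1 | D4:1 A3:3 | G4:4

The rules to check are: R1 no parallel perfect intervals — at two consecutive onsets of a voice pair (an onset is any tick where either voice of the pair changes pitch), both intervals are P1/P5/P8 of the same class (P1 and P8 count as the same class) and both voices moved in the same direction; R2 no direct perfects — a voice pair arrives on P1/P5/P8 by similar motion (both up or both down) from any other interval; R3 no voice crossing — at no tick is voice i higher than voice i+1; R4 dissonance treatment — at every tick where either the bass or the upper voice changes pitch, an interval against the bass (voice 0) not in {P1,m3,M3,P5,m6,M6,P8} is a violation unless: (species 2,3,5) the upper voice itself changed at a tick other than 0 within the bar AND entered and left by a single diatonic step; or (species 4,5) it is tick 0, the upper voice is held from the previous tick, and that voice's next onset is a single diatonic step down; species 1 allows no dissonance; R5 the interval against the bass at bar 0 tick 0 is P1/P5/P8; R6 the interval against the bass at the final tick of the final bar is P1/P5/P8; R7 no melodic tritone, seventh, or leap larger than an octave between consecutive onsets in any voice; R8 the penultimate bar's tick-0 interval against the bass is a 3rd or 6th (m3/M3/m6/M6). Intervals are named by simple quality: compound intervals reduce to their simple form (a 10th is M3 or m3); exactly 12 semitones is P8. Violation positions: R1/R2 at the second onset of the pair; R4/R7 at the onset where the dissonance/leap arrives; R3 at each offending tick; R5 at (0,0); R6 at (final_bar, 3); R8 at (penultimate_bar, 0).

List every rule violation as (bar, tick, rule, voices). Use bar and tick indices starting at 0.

(1, 0, R7, (1,))
(2, 1, R7, (1,))
(2, 2, R7, (1,))
(3, 3, R4, (0, 1))
(5, 0, R3, (0, 1))
(5, 0, R4, (0, 1))
(5, 1, R7, (1,))
(9, 0, R7, (1,))
(10, 0, R7, (0,))
(11, 0, R2, (0, 1))
(11, 0, R7, (1,))

bar 0: v0=G3 v1=G4 downbeat P8
bar 1: v0=F3 v1=A3 downbeat M3
bar 2: v0=D3 v1=B3 downbeat M6
bar 3: v0=C3 v1=E3 downbeat M3
bar 4: v0=A2 v1=F3 downbeat m6
bar 5: v0=G2 v1=F2 downbeat M2
bar 6: v0=F2 v1=A2 downbeat M3
bar 7: v0=G2 v1=E3 downbeat M6
bar 8: v0=F2 v1=D3 downbeat M6
bar 9: v0=G2 v1=B2 downbeat M3
bar 10: v0=F3 v1=D4 downbeat M6
bar 11: v0=G3 v1=G4 downbeat P8
  -> R7 @ bar 1 tick 0 v(1,): G4->A3 leap 10st
  -> R7 @ bar 2 tick 1 v(1,): B3->F3 leap 6st
  -> R7 @ bar 2 tick 2 v(1,): F3->B3 leap 6st
  -> R4 @ bar 3 tick 3 v(0, 1): C3/D4 M2 untreated
  -> R3 @ bar 5 tick 0 v(0, 1): G2 above F2
  -> R4 @ bar 5 tick 0 v(0, 1): G2/F2 M2 untreated
  -> R7 @ bar 5 tick 1 v(1,): F2->E3 leap 11st
  -> R7 @ bar 9 tick 0 v(1,): F3->B2 leap 6st
  -> R7 @ bar 10 tick 0 v(0,): G2->F3 leap 10st
  -> R2 @ bar 11 tick 0 v(0, 1): F3/A3 M3 -> G3/G4 P8 similar
  -> R7 @ bar 11 tick 0 v(1,): A3->G4 leap 10st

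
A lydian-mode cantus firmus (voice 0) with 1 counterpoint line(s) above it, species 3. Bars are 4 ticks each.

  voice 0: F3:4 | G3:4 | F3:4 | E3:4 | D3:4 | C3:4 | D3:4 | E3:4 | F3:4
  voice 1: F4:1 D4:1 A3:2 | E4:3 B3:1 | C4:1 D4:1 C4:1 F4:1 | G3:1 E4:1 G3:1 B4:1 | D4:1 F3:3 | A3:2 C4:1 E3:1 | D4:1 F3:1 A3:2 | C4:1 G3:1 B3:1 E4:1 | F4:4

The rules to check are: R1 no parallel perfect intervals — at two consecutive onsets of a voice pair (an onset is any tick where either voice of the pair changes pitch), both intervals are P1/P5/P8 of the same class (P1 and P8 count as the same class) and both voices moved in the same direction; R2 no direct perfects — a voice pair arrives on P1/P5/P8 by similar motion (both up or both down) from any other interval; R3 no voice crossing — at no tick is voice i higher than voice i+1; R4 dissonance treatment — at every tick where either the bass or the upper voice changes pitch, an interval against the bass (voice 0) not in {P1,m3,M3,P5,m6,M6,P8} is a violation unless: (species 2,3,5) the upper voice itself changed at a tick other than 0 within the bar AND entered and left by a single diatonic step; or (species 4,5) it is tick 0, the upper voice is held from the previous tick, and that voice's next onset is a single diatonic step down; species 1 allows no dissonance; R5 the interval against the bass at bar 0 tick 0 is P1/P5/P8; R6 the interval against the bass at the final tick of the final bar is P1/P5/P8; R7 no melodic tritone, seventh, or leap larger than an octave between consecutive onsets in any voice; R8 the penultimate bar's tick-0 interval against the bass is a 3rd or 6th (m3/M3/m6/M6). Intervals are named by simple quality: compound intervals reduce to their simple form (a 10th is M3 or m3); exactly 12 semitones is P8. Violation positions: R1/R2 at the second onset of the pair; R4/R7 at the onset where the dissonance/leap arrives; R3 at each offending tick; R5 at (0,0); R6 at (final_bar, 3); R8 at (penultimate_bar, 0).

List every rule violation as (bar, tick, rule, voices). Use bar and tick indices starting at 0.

bar 0: v0=F3 v1=F4 downbeat P8
bar 1: v0=G3 v1=E4 downbeat M6
bar 2: v0=F3 v1=C4 downbeat P5
bar 3: v0=E3 v1=G3 downbeat m3
bar 4: v0=D3 v1=D4 downbeat P8
bar 5: v0=C3 v1=A3 downbeat M6
bar 6: v0=D3 v1=D4 downbeat P8
bar 7: v0=E3 v1=C4 downbeat m6
bar 8: v0=F3 v1=F4 downbeat P8
  -> R7 @ bar 3 tick 0 v(1,): F4->G3 leap 10st
  -> R7 @ bar 3 tick 3 v(1,): G3->B4 leap 16st
  -> R2 @ bar 4 tick 0 v(0, 1): E3/B4 P5 -> D3/D4 P8 similar
  -> R2 @ bar 6 tick 0 v(0, 1): C3/E3 M3 -> D3/D4 P8 similar
  -> R7 @ bar 6 tick 0 v(1,): E3->D4 leap 10st
  -> R1 @ bar 8 tick 0 v(0, 1): E3/E4 P8 -> F3/F4 P8 similar

(3, 0, R7, (1,))
(3, 3, R7, (1,))
(4, 0, R2, (0, 1))
(6, 0, R2, (0, 1))
(6, 0, R7, (1,))
(8, 0, R1, (0, 1))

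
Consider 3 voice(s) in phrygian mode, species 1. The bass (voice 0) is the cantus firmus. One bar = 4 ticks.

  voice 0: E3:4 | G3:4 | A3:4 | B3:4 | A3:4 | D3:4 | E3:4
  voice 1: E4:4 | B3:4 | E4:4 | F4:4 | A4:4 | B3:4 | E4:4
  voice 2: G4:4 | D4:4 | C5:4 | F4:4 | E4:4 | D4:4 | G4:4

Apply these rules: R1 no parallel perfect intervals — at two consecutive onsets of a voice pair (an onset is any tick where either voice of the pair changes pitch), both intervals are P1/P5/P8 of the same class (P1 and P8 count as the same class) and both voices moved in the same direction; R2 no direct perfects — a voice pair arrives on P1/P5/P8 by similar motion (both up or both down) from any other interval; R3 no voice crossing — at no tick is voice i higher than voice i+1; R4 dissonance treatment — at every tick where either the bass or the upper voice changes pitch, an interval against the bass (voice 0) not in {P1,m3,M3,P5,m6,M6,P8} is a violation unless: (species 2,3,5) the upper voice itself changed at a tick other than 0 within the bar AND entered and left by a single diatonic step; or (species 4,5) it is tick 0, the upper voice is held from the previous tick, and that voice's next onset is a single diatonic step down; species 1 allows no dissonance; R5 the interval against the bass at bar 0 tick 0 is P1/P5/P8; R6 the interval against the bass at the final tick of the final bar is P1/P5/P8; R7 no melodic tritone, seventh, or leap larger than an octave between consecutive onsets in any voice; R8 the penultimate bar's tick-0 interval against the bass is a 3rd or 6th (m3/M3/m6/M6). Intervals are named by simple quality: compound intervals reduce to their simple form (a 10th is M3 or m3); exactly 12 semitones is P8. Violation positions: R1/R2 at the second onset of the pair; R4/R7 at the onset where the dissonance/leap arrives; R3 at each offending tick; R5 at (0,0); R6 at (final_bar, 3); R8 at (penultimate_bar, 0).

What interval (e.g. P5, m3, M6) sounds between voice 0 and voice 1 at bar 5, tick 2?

M6

voice 0=D3 voice 1=B3 -> M6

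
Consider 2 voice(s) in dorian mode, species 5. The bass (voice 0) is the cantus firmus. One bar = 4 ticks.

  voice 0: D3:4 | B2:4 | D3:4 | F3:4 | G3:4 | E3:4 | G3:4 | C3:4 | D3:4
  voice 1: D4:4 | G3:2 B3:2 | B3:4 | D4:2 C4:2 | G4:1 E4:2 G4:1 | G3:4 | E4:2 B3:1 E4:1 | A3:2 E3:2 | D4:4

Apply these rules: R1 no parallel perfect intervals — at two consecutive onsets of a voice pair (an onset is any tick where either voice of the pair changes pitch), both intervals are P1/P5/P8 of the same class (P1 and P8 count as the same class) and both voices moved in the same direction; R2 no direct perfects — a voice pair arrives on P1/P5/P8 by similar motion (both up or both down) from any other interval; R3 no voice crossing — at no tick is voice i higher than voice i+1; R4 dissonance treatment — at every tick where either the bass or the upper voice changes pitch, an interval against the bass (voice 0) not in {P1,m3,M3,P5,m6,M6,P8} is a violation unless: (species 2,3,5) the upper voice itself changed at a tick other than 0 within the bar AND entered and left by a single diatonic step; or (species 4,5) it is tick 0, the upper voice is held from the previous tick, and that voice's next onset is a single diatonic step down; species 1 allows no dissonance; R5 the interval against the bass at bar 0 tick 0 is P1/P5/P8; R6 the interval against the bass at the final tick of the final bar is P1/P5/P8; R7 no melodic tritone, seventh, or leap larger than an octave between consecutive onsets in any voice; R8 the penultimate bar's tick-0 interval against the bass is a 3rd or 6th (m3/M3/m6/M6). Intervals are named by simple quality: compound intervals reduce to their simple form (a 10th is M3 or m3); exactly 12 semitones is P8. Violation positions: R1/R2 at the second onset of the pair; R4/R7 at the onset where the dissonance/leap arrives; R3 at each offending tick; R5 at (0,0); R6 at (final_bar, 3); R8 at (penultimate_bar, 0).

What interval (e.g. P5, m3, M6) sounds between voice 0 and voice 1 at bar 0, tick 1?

voice 0=D3 voice 1=D4 -> P8

P8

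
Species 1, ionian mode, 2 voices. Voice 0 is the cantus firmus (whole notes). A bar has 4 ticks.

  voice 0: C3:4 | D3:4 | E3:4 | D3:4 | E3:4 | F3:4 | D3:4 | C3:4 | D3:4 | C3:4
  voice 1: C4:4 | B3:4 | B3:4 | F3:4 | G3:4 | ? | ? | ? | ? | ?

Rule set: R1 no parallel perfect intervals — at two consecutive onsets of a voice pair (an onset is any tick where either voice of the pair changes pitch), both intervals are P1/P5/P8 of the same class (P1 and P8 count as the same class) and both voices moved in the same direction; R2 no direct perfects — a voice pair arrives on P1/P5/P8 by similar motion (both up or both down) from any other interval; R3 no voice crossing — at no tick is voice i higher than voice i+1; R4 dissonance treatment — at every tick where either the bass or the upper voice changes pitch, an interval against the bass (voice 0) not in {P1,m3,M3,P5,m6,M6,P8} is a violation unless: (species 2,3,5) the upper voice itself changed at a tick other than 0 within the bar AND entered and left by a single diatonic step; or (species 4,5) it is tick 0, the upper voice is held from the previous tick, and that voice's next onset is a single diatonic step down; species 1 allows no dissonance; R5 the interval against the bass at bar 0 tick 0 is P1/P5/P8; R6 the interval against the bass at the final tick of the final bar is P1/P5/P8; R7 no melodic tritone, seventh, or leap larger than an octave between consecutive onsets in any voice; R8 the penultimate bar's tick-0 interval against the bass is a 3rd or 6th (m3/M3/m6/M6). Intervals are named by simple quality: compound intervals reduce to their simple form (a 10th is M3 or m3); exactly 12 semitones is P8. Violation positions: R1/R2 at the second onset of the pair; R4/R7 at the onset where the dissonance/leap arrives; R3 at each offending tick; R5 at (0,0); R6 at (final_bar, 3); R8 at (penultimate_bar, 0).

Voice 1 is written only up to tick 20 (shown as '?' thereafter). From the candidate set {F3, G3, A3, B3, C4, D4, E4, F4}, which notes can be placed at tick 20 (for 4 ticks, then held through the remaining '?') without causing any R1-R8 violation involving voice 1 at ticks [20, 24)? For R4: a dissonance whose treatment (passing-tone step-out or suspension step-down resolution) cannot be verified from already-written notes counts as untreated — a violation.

{A3, D4, F3}

F3: legal
G3: violates R4
A3: legal
B3: violates R4
C4: violates R2
D4: legal
E4: violates R4
F4: violates R2,R7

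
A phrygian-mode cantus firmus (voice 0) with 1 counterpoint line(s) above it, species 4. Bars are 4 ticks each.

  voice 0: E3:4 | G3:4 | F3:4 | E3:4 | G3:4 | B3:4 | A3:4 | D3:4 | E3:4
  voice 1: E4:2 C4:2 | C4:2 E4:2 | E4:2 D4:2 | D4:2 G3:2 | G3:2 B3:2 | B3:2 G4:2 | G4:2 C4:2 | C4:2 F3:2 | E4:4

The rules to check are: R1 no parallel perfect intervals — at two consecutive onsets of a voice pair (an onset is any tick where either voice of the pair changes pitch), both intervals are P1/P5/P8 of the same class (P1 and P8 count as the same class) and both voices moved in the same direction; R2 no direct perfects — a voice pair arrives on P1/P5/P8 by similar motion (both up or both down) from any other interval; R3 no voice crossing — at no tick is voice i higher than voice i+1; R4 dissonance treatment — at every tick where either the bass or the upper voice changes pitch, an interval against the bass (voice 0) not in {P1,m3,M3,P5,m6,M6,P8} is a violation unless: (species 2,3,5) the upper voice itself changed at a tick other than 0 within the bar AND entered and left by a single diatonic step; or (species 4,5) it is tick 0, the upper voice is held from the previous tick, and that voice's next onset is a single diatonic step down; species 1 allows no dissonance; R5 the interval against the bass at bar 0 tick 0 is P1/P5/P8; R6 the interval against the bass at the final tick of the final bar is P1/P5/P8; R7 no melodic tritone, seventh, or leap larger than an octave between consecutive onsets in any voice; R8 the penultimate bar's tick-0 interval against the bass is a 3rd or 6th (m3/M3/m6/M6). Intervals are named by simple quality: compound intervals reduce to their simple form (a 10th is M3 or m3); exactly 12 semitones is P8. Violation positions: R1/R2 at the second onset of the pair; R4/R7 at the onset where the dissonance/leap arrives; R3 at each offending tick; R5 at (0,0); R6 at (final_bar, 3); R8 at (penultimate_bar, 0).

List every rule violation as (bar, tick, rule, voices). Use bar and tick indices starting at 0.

bar 0: v0=E3 v1=E4 downbeat P8
bar 1: v0=G3 v1=C4 downbeat P4
bar 2: v0=F3 v1=E4 downbeat M7
bar 3: v0=E3 v1=D4 downbeat m7
bar 4: v0=G3 v1=G3 downbeat P1
bar 5: v0=B3 v1=B3 downbeat P1
bar 6: v0=A3 v1=G4 downbeat m7
bar 7: v0=D3 v1=C4 downbeat m7
bar 8: v0=E3 v1=E4 downbeat P8
  -> R4 @ bar 1 tick 0 v(0, 1): G3/C4 P4 untreated
  -> R4 @ bar 3 tick 0 v(0, 1): E3/D4 m7 untreated
  -> R4 @ bar 6 tick 0 v(0, 1): A3/G4 m7 untreated
  -> R4 @ bar 7 tick 0 v(0, 1): D3/C4 m7 untreated
  -> R8 @ bar 7 tick 0 v(0, 1): penult m7 not 3rd/6th
  -> R2 @ bar 8 tick 0 v(0, 1): D3/F3 m3 -> E3/E4 P8 similar
  -> R7 @ bar 8 tick 0 v(1,): F3->E4 leap 11st

(1, 0, R4, (0, 1))
(3, 0, R4, (0, 1))
(6, 0, R4, (0, 1))
(7, 0, R4, (0, 1))
(7, 0, R8, (0, 1))
(8, 0, R2, (0, 1))
(8, 0, R7, (1,))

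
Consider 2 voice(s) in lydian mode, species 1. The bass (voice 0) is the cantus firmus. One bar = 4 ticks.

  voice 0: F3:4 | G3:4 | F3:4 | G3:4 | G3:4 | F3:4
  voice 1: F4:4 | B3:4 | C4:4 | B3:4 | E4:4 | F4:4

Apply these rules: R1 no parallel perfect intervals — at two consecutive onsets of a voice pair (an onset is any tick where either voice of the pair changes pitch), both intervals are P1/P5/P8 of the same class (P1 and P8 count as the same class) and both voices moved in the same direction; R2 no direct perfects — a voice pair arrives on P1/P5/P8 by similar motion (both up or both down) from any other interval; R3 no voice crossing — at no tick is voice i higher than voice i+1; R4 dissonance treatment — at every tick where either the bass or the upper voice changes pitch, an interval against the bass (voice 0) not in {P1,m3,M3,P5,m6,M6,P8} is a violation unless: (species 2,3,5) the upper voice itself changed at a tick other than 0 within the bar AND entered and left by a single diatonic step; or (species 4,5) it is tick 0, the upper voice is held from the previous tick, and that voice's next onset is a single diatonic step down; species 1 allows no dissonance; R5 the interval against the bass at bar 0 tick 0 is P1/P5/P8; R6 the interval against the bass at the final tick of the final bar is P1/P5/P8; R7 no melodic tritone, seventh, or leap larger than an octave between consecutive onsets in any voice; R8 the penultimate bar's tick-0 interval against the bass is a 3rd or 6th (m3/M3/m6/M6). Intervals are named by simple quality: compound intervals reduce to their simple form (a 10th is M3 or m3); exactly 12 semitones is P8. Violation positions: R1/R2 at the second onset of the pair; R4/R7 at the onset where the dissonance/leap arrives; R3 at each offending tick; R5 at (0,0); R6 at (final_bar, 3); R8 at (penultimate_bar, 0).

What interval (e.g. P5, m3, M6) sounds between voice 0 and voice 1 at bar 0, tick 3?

voice 0=F3 voice 1=F4 -> P8

P8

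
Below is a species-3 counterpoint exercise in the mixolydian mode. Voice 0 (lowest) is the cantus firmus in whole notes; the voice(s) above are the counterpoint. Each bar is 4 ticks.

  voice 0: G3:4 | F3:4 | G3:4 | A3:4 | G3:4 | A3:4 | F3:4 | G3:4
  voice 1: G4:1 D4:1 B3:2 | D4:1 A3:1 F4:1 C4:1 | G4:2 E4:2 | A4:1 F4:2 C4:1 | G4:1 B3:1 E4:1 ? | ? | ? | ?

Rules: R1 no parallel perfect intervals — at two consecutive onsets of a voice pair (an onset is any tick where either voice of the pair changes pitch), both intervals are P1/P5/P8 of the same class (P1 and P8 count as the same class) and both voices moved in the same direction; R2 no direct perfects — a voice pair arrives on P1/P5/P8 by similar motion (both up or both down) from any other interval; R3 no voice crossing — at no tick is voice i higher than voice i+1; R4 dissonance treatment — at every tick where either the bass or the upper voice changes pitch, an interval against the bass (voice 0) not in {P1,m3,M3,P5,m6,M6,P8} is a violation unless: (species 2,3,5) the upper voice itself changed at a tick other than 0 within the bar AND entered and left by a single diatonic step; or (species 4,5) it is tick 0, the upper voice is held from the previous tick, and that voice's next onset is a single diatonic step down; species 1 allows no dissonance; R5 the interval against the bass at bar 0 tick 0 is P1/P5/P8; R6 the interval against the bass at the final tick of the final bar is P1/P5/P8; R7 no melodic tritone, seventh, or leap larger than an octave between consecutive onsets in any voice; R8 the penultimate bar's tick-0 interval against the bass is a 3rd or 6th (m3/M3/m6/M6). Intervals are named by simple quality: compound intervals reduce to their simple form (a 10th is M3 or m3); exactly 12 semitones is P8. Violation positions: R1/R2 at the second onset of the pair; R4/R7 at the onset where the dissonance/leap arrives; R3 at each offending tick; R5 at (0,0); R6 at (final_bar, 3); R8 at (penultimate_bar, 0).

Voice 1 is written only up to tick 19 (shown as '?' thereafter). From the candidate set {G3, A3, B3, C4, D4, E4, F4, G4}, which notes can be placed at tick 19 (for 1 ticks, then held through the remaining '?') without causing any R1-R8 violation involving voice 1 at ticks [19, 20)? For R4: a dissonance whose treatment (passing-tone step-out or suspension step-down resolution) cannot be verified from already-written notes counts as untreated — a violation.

{B3, D4, E4, G3, G4}

G3: legal
A3: violates R4
B3: legal
C4: violates R4
D4: legal
E4: legal
F4: violates R4
G4: legal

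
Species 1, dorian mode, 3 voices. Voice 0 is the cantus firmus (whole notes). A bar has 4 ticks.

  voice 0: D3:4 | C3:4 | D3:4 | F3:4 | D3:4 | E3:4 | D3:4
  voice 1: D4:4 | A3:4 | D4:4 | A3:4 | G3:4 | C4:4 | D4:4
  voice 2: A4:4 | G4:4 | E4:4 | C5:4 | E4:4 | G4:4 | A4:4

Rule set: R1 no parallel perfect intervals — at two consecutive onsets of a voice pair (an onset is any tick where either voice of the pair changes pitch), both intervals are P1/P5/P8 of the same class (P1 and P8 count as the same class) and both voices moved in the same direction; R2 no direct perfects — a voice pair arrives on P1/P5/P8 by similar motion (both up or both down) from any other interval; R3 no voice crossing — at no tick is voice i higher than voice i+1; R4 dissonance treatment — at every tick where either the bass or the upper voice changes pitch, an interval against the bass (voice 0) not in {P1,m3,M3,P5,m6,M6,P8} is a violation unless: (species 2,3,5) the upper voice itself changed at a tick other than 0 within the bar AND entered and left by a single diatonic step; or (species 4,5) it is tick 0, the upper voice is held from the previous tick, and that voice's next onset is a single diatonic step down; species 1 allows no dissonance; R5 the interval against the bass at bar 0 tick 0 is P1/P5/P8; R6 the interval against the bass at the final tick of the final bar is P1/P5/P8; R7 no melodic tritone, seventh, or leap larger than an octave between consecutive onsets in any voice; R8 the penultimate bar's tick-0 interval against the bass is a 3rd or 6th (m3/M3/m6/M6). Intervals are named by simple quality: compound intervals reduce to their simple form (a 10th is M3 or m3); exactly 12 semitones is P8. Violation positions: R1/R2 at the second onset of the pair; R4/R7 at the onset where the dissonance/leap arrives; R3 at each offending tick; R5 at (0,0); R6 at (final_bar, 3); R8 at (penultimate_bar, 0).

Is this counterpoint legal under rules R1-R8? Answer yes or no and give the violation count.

bar 0: v0=D3 v1=D4 v2=A4 (P5)
bar 1: v0=C3 v1=A3 v2=G4 (P5)
bar 2: v0=D3 v1=D4 v2=E4 (M2)
bar 3: v0=F3 v1=A3 v2=C5 (P5)
bar 4: v0=D3 v1=G3 v2=E4 (M2)
bar 5: v0=E3 v1=C4 v2=G4 (m3)
bar 6: v0=D3 v1=D4 v2=A4 (P5)
  R1 @ bar1.0: D3/A4 P5 -> C3/G4 P5 similar
  R2 @ bar2.0: C3/A3 M6 -> D3/D4 P8 similar
  R4 @ bar2.0: D3/E4 M2 untreated
  R2 @ bar3.0: D3/E4 M2 -> F3/C5 P5 similar
  R4 @ bar4.0: D3/G3 P4 untreated
  R4 @ bar4.0: D3/E4 M2 untreated
  R2 @ bar5.0: G3/E4 M6 -> C4/G4 P5 similar
  R1 @ bar6.0: C4/G4 P5 -> D4/A4 P5 similar

No (8 violations)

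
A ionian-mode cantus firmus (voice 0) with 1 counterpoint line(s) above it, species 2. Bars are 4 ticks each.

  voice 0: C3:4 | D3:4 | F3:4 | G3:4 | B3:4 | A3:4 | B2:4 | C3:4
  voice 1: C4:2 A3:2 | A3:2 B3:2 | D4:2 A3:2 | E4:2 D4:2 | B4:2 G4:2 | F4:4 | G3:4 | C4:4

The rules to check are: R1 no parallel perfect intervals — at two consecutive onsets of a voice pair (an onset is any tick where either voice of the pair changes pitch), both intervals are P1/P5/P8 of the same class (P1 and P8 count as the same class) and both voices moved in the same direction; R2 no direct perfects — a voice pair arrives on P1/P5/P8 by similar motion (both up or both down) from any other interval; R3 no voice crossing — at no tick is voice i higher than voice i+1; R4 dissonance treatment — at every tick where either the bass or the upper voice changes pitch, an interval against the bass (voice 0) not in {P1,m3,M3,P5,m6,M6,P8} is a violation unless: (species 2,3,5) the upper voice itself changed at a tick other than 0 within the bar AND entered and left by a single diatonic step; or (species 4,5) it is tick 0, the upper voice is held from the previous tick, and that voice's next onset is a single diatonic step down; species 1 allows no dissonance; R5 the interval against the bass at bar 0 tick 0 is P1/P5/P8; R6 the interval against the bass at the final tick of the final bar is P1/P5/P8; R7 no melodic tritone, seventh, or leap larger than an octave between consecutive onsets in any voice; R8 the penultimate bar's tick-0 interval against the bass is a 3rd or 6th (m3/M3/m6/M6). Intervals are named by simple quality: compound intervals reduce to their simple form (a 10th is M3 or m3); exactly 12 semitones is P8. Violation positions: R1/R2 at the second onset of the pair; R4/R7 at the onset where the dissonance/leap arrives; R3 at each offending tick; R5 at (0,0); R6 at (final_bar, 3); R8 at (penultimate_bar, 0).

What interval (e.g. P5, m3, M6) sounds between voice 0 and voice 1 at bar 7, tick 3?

P8

voice 0=C3 voice 1=C4 -> P8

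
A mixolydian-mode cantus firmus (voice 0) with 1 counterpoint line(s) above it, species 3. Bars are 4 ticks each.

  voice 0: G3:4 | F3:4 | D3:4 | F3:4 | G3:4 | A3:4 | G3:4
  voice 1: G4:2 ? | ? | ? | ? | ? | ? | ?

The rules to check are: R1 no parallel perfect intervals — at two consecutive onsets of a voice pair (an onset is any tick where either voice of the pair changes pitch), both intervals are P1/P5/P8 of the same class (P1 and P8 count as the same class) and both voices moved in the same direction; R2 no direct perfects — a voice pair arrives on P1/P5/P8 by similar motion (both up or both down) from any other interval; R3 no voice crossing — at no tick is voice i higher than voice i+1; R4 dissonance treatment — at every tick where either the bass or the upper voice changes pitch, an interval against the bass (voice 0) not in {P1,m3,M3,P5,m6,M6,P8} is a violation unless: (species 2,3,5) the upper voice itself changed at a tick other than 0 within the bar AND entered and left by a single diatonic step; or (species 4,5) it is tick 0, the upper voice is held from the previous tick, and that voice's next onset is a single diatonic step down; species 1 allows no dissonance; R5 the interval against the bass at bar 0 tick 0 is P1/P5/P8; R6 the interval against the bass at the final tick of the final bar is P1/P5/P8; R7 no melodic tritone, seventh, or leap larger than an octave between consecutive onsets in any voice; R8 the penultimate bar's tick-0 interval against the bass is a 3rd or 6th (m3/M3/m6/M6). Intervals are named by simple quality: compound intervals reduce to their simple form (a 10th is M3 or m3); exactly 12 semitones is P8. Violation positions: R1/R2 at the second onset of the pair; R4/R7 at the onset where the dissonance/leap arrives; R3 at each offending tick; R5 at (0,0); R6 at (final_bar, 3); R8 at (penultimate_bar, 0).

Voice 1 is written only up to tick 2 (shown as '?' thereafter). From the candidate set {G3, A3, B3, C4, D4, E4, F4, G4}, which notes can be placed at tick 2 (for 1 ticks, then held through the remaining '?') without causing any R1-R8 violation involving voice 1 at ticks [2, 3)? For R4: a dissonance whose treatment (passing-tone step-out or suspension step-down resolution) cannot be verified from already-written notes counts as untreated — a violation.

G3: legal
A3: violates R4,R7
B3: legal
C4: violates R4
D4: legal
E4: legal
F4: violates R4
G4: legal

{B3, D4, E4, G3, G4}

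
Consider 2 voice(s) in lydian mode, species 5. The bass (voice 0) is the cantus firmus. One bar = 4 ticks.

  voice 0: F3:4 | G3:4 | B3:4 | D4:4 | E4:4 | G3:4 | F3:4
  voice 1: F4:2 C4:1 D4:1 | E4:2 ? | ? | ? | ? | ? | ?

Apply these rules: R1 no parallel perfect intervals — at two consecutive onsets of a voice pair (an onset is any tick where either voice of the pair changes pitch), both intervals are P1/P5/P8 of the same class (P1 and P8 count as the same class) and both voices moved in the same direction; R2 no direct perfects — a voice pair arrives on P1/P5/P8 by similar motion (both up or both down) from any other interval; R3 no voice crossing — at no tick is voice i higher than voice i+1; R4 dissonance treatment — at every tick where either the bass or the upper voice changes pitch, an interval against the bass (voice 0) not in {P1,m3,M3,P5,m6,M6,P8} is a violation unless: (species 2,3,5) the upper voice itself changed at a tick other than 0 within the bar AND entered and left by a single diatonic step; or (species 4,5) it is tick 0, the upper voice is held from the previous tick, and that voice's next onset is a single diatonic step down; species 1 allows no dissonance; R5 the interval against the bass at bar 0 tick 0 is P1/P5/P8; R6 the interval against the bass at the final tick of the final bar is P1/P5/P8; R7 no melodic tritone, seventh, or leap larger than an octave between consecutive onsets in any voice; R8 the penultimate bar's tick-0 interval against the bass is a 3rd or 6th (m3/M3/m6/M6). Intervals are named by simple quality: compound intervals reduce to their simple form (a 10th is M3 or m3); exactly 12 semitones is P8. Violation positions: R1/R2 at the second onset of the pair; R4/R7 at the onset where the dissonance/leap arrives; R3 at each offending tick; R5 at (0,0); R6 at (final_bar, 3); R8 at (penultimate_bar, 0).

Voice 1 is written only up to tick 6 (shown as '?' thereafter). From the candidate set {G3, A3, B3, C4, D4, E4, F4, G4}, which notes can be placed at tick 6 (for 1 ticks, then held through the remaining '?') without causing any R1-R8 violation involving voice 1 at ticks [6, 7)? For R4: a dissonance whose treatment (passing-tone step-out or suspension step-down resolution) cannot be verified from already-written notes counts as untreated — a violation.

{B3, D4, E4, G3, G4}

G3: legal
A3: violates R4
B3: legal
C4: violates R4
D4: legal
E4: legal
F4: violates R4
G4: legal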